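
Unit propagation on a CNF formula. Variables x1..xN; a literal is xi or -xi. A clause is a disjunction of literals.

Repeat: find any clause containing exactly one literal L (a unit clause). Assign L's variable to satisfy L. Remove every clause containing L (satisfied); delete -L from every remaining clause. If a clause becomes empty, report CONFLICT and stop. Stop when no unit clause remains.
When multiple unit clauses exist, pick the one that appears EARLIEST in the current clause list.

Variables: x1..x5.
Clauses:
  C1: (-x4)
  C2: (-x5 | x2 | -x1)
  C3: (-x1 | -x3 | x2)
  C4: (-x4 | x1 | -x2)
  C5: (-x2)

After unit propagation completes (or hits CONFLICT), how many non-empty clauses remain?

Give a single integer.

Answer: 2

Derivation:
unit clause [-4] forces x4=F; simplify:
  satisfied 2 clause(s); 3 remain; assigned so far: [4]
unit clause [-2] forces x2=F; simplify:
  drop 2 from [-5, 2, -1] -> [-5, -1]
  drop 2 from [-1, -3, 2] -> [-1, -3]
  satisfied 1 clause(s); 2 remain; assigned so far: [2, 4]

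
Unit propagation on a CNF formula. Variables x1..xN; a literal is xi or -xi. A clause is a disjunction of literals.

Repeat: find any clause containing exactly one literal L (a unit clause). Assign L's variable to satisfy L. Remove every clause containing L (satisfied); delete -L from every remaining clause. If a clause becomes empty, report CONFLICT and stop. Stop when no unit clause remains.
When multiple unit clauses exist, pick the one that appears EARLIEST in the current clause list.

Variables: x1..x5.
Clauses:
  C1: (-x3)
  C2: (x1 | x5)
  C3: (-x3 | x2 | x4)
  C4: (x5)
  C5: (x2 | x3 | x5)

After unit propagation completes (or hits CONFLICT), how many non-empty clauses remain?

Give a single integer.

unit clause [-3] forces x3=F; simplify:
  drop 3 from [2, 3, 5] -> [2, 5]
  satisfied 2 clause(s); 3 remain; assigned so far: [3]
unit clause [5] forces x5=T; simplify:
  satisfied 3 clause(s); 0 remain; assigned so far: [3, 5]

Answer: 0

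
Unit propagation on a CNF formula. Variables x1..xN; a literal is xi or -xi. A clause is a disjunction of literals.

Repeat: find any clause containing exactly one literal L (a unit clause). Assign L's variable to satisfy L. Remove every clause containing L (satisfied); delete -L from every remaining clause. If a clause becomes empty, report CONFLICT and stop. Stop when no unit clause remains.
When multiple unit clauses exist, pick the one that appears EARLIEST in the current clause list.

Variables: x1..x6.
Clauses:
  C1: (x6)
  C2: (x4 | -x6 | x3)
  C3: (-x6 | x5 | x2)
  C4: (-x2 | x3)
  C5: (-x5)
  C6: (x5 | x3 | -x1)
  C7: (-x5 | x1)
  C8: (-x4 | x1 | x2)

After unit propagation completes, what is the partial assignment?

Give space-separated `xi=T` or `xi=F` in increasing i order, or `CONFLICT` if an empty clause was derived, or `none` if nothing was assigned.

Answer: x2=T x3=T x5=F x6=T

Derivation:
unit clause [6] forces x6=T; simplify:
  drop -6 from [4, -6, 3] -> [4, 3]
  drop -6 from [-6, 5, 2] -> [5, 2]
  satisfied 1 clause(s); 7 remain; assigned so far: [6]
unit clause [-5] forces x5=F; simplify:
  drop 5 from [5, 2] -> [2]
  drop 5 from [5, 3, -1] -> [3, -1]
  satisfied 2 clause(s); 5 remain; assigned so far: [5, 6]
unit clause [2] forces x2=T; simplify:
  drop -2 from [-2, 3] -> [3]
  satisfied 2 clause(s); 3 remain; assigned so far: [2, 5, 6]
unit clause [3] forces x3=T; simplify:
  satisfied 3 clause(s); 0 remain; assigned so far: [2, 3, 5, 6]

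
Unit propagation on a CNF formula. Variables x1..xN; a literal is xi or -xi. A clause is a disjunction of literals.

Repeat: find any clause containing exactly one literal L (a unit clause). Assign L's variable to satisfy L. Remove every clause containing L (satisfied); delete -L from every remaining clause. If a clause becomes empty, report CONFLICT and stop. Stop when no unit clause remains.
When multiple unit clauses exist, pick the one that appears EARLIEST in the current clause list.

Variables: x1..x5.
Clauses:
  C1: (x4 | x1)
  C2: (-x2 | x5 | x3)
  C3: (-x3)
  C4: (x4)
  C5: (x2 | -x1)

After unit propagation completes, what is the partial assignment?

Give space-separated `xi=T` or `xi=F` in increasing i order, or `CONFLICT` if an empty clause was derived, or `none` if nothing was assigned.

Answer: x3=F x4=T

Derivation:
unit clause [-3] forces x3=F; simplify:
  drop 3 from [-2, 5, 3] -> [-2, 5]
  satisfied 1 clause(s); 4 remain; assigned so far: [3]
unit clause [4] forces x4=T; simplify:
  satisfied 2 clause(s); 2 remain; assigned so far: [3, 4]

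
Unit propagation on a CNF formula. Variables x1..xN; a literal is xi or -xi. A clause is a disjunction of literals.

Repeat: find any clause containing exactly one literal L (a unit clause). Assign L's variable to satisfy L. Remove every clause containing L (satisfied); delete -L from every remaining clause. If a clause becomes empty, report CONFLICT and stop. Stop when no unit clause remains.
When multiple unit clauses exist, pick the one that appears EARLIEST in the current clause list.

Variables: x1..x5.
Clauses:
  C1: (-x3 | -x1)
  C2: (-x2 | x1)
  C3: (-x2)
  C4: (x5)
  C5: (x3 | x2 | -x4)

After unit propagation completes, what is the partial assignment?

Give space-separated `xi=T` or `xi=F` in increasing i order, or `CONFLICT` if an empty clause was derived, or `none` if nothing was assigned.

unit clause [-2] forces x2=F; simplify:
  drop 2 from [3, 2, -4] -> [3, -4]
  satisfied 2 clause(s); 3 remain; assigned so far: [2]
unit clause [5] forces x5=T; simplify:
  satisfied 1 clause(s); 2 remain; assigned so far: [2, 5]

Answer: x2=F x5=T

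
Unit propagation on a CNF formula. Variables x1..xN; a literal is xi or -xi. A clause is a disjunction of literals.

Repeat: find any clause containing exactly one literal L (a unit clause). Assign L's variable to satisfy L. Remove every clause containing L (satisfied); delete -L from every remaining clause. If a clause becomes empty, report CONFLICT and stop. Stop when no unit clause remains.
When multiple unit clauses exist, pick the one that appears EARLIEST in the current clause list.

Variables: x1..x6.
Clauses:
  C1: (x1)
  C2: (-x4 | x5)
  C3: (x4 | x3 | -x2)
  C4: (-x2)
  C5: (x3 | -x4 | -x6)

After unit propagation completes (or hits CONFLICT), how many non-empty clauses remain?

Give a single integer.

Answer: 2

Derivation:
unit clause [1] forces x1=T; simplify:
  satisfied 1 clause(s); 4 remain; assigned so far: [1]
unit clause [-2] forces x2=F; simplify:
  satisfied 2 clause(s); 2 remain; assigned so far: [1, 2]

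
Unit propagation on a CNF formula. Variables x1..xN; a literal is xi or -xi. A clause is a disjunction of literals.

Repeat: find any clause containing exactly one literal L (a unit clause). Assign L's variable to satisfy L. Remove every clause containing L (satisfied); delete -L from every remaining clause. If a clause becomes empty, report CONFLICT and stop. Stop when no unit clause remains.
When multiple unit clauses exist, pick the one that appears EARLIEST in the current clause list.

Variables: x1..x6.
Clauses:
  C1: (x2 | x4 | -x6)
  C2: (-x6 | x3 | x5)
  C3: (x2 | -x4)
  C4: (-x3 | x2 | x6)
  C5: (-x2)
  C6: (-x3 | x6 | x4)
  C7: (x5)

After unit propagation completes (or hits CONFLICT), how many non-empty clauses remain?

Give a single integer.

Answer: 0

Derivation:
unit clause [-2] forces x2=F; simplify:
  drop 2 from [2, 4, -6] -> [4, -6]
  drop 2 from [2, -4] -> [-4]
  drop 2 from [-3, 2, 6] -> [-3, 6]
  satisfied 1 clause(s); 6 remain; assigned so far: [2]
unit clause [-4] forces x4=F; simplify:
  drop 4 from [4, -6] -> [-6]
  drop 4 from [-3, 6, 4] -> [-3, 6]
  satisfied 1 clause(s); 5 remain; assigned so far: [2, 4]
unit clause [-6] forces x6=F; simplify:
  drop 6 from [-3, 6] -> [-3]
  drop 6 from [-3, 6] -> [-3]
  satisfied 2 clause(s); 3 remain; assigned so far: [2, 4, 6]
unit clause [-3] forces x3=F; simplify:
  satisfied 2 clause(s); 1 remain; assigned so far: [2, 3, 4, 6]
unit clause [5] forces x5=T; simplify:
  satisfied 1 clause(s); 0 remain; assigned so far: [2, 3, 4, 5, 6]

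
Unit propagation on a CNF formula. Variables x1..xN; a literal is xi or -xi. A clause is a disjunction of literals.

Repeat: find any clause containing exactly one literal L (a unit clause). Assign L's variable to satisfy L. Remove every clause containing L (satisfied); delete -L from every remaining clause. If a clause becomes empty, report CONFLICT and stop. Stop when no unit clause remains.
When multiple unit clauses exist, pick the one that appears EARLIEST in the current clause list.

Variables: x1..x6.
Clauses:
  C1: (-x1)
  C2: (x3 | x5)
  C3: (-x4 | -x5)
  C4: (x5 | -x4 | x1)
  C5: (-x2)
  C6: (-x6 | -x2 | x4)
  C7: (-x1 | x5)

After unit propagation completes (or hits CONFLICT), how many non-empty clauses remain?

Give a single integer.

Answer: 3

Derivation:
unit clause [-1] forces x1=F; simplify:
  drop 1 from [5, -4, 1] -> [5, -4]
  satisfied 2 clause(s); 5 remain; assigned so far: [1]
unit clause [-2] forces x2=F; simplify:
  satisfied 2 clause(s); 3 remain; assigned so far: [1, 2]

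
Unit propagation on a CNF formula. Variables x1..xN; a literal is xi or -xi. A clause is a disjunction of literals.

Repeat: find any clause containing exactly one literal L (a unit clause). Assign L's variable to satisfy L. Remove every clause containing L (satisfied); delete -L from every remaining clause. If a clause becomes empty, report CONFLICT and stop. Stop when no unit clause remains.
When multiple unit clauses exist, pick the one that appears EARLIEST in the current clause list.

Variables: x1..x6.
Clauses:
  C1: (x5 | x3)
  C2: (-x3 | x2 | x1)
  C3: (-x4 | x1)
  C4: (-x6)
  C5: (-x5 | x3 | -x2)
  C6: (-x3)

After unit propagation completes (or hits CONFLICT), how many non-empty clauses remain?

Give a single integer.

unit clause [-6] forces x6=F; simplify:
  satisfied 1 clause(s); 5 remain; assigned so far: [6]
unit clause [-3] forces x3=F; simplify:
  drop 3 from [5, 3] -> [5]
  drop 3 from [-5, 3, -2] -> [-5, -2]
  satisfied 2 clause(s); 3 remain; assigned so far: [3, 6]
unit clause [5] forces x5=T; simplify:
  drop -5 from [-5, -2] -> [-2]
  satisfied 1 clause(s); 2 remain; assigned so far: [3, 5, 6]
unit clause [-2] forces x2=F; simplify:
  satisfied 1 clause(s); 1 remain; assigned so far: [2, 3, 5, 6]

Answer: 1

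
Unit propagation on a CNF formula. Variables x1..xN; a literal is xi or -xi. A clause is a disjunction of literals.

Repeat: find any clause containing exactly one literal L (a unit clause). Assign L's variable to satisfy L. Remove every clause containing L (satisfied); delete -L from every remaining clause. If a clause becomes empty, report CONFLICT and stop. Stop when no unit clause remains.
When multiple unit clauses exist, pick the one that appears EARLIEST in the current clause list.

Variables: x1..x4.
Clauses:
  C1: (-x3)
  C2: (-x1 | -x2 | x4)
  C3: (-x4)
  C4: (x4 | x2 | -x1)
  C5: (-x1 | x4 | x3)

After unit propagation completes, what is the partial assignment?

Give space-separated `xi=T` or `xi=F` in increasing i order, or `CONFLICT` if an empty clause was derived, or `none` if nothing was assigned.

Answer: x1=F x3=F x4=F

Derivation:
unit clause [-3] forces x3=F; simplify:
  drop 3 from [-1, 4, 3] -> [-1, 4]
  satisfied 1 clause(s); 4 remain; assigned so far: [3]
unit clause [-4] forces x4=F; simplify:
  drop 4 from [-1, -2, 4] -> [-1, -2]
  drop 4 from [4, 2, -1] -> [2, -1]
  drop 4 from [-1, 4] -> [-1]
  satisfied 1 clause(s); 3 remain; assigned so far: [3, 4]
unit clause [-1] forces x1=F; simplify:
  satisfied 3 clause(s); 0 remain; assigned so far: [1, 3, 4]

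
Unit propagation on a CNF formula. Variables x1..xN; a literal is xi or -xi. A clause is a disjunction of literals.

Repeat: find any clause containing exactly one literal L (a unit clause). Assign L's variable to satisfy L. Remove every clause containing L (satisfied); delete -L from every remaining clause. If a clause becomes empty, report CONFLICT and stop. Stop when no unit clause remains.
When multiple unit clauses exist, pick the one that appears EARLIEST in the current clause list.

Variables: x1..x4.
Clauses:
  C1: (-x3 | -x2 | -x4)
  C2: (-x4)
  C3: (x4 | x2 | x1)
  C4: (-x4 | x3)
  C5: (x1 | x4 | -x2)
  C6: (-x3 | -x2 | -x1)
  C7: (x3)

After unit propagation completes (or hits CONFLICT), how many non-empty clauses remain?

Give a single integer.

unit clause [-4] forces x4=F; simplify:
  drop 4 from [4, 2, 1] -> [2, 1]
  drop 4 from [1, 4, -2] -> [1, -2]
  satisfied 3 clause(s); 4 remain; assigned so far: [4]
unit clause [3] forces x3=T; simplify:
  drop -3 from [-3, -2, -1] -> [-2, -1]
  satisfied 1 clause(s); 3 remain; assigned so far: [3, 4]

Answer: 3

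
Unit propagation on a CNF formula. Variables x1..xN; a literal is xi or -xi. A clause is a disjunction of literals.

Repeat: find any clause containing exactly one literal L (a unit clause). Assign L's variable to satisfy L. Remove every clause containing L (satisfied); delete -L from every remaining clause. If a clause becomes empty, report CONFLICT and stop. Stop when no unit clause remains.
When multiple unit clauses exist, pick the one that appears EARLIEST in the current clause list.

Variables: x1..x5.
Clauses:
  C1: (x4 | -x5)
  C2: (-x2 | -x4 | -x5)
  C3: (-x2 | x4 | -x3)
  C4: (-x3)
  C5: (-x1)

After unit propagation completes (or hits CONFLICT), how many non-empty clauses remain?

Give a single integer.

unit clause [-3] forces x3=F; simplify:
  satisfied 2 clause(s); 3 remain; assigned so far: [3]
unit clause [-1] forces x1=F; simplify:
  satisfied 1 clause(s); 2 remain; assigned so far: [1, 3]

Answer: 2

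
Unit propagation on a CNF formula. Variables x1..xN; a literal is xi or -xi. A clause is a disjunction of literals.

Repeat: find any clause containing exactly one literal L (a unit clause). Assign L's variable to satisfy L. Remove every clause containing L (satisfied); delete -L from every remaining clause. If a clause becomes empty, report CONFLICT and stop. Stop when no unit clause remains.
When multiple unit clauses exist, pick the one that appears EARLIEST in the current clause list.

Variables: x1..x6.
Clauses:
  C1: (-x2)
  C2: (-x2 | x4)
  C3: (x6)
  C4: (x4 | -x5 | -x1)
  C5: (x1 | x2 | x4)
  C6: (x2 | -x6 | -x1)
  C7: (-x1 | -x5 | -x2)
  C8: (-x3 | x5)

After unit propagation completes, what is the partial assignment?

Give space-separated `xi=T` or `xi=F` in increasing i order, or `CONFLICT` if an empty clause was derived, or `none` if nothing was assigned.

Answer: x1=F x2=F x4=T x6=T

Derivation:
unit clause [-2] forces x2=F; simplify:
  drop 2 from [1, 2, 4] -> [1, 4]
  drop 2 from [2, -6, -1] -> [-6, -1]
  satisfied 3 clause(s); 5 remain; assigned so far: [2]
unit clause [6] forces x6=T; simplify:
  drop -6 from [-6, -1] -> [-1]
  satisfied 1 clause(s); 4 remain; assigned so far: [2, 6]
unit clause [-1] forces x1=F; simplify:
  drop 1 from [1, 4] -> [4]
  satisfied 2 clause(s); 2 remain; assigned so far: [1, 2, 6]
unit clause [4] forces x4=T; simplify:
  satisfied 1 clause(s); 1 remain; assigned so far: [1, 2, 4, 6]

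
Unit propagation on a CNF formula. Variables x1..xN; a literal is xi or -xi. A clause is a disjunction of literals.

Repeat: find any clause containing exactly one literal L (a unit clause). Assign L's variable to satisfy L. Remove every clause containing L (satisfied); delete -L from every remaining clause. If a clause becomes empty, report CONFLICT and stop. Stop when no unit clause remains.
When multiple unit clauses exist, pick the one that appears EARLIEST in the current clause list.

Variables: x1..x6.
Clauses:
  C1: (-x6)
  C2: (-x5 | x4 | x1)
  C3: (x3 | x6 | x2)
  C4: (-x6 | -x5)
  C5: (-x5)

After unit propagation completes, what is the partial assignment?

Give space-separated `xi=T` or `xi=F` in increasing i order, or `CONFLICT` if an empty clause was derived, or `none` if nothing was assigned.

Answer: x5=F x6=F

Derivation:
unit clause [-6] forces x6=F; simplify:
  drop 6 from [3, 6, 2] -> [3, 2]
  satisfied 2 clause(s); 3 remain; assigned so far: [6]
unit clause [-5] forces x5=F; simplify:
  satisfied 2 clause(s); 1 remain; assigned so far: [5, 6]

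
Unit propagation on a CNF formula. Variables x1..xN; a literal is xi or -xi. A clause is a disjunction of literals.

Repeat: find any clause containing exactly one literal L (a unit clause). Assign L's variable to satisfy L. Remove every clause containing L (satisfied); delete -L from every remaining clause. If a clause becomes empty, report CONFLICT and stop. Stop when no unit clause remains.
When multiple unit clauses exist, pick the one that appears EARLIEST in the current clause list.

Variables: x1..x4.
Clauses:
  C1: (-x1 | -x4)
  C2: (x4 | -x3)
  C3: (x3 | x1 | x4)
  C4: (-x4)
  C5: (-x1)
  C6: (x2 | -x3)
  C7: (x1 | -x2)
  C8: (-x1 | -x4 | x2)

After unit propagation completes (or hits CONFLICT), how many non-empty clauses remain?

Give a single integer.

Answer: 0

Derivation:
unit clause [-4] forces x4=F; simplify:
  drop 4 from [4, -3] -> [-3]
  drop 4 from [3, 1, 4] -> [3, 1]
  satisfied 3 clause(s); 5 remain; assigned so far: [4]
unit clause [-3] forces x3=F; simplify:
  drop 3 from [3, 1] -> [1]
  satisfied 2 clause(s); 3 remain; assigned so far: [3, 4]
unit clause [1] forces x1=T; simplify:
  drop -1 from [-1] -> [] (empty!)
  satisfied 2 clause(s); 1 remain; assigned so far: [1, 3, 4]
CONFLICT (empty clause)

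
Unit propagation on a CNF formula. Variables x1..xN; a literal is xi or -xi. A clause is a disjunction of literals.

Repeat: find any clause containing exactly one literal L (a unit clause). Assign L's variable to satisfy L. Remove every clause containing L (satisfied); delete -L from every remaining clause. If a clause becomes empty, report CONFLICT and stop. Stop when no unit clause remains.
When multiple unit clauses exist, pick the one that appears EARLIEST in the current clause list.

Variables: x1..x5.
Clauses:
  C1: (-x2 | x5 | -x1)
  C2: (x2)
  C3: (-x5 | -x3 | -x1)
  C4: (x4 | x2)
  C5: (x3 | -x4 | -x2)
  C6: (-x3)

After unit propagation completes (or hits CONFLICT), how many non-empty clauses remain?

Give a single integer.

unit clause [2] forces x2=T; simplify:
  drop -2 from [-2, 5, -1] -> [5, -1]
  drop -2 from [3, -4, -2] -> [3, -4]
  satisfied 2 clause(s); 4 remain; assigned so far: [2]
unit clause [-3] forces x3=F; simplify:
  drop 3 from [3, -4] -> [-4]
  satisfied 2 clause(s); 2 remain; assigned so far: [2, 3]
unit clause [-4] forces x4=F; simplify:
  satisfied 1 clause(s); 1 remain; assigned so far: [2, 3, 4]

Answer: 1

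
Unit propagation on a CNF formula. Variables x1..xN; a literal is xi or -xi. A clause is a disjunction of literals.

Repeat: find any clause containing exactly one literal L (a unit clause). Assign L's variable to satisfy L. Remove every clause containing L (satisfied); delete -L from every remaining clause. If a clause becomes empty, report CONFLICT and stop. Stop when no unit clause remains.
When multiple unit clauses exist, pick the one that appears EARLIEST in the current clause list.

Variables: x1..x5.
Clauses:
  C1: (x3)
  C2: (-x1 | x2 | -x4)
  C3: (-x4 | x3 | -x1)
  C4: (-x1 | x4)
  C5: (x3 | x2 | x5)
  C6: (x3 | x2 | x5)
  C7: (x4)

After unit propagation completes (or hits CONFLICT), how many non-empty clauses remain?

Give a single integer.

Answer: 1

Derivation:
unit clause [3] forces x3=T; simplify:
  satisfied 4 clause(s); 3 remain; assigned so far: [3]
unit clause [4] forces x4=T; simplify:
  drop -4 from [-1, 2, -4] -> [-1, 2]
  satisfied 2 clause(s); 1 remain; assigned so far: [3, 4]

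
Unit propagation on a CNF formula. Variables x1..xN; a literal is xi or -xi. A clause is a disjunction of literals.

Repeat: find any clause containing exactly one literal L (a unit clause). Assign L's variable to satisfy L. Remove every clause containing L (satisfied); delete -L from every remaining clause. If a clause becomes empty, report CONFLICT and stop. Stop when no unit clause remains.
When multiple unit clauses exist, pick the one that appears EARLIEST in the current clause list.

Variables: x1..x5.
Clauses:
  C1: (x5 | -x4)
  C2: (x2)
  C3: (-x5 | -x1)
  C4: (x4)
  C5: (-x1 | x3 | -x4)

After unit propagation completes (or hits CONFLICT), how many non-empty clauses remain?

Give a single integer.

unit clause [2] forces x2=T; simplify:
  satisfied 1 clause(s); 4 remain; assigned so far: [2]
unit clause [4] forces x4=T; simplify:
  drop -4 from [5, -4] -> [5]
  drop -4 from [-1, 3, -4] -> [-1, 3]
  satisfied 1 clause(s); 3 remain; assigned so far: [2, 4]
unit clause [5] forces x5=T; simplify:
  drop -5 from [-5, -1] -> [-1]
  satisfied 1 clause(s); 2 remain; assigned so far: [2, 4, 5]
unit clause [-1] forces x1=F; simplify:
  satisfied 2 clause(s); 0 remain; assigned so far: [1, 2, 4, 5]

Answer: 0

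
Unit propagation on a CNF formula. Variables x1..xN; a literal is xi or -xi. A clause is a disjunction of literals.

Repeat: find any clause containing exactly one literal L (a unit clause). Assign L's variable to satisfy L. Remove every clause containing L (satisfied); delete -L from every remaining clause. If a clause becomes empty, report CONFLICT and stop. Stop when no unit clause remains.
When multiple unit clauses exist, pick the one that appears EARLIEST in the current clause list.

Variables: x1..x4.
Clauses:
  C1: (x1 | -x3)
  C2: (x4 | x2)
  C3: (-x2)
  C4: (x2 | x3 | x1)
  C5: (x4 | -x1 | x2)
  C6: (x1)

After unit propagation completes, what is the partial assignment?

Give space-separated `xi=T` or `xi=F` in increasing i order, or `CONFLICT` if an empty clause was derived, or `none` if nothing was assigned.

unit clause [-2] forces x2=F; simplify:
  drop 2 from [4, 2] -> [4]
  drop 2 from [2, 3, 1] -> [3, 1]
  drop 2 from [4, -1, 2] -> [4, -1]
  satisfied 1 clause(s); 5 remain; assigned so far: [2]
unit clause [4] forces x4=T; simplify:
  satisfied 2 clause(s); 3 remain; assigned so far: [2, 4]
unit clause [1] forces x1=T; simplify:
  satisfied 3 clause(s); 0 remain; assigned so far: [1, 2, 4]

Answer: x1=T x2=F x4=T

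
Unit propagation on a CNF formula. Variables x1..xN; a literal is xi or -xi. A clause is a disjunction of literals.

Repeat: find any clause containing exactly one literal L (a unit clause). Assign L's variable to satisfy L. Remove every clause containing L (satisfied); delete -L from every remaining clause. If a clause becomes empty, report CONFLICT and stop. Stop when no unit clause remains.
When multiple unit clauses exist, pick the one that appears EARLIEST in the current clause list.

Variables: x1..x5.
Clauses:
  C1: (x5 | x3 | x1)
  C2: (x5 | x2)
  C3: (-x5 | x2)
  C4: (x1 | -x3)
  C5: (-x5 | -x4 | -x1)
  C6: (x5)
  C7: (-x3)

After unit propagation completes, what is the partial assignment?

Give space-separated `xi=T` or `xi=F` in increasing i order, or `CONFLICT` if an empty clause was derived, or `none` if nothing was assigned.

Answer: x2=T x3=F x5=T

Derivation:
unit clause [5] forces x5=T; simplify:
  drop -5 from [-5, 2] -> [2]
  drop -5 from [-5, -4, -1] -> [-4, -1]
  satisfied 3 clause(s); 4 remain; assigned so far: [5]
unit clause [2] forces x2=T; simplify:
  satisfied 1 clause(s); 3 remain; assigned so far: [2, 5]
unit clause [-3] forces x3=F; simplify:
  satisfied 2 clause(s); 1 remain; assigned so far: [2, 3, 5]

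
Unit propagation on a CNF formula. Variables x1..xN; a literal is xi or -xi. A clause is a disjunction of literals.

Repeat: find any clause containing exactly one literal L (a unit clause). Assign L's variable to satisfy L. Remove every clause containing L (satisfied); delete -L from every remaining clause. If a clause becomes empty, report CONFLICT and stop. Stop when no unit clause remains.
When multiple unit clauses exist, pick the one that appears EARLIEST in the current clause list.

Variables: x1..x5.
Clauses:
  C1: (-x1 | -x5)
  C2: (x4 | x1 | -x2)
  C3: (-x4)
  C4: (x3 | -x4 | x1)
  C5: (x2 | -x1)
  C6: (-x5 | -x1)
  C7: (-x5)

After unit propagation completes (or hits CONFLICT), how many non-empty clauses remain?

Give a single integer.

unit clause [-4] forces x4=F; simplify:
  drop 4 from [4, 1, -2] -> [1, -2]
  satisfied 2 clause(s); 5 remain; assigned so far: [4]
unit clause [-5] forces x5=F; simplify:
  satisfied 3 clause(s); 2 remain; assigned so far: [4, 5]

Answer: 2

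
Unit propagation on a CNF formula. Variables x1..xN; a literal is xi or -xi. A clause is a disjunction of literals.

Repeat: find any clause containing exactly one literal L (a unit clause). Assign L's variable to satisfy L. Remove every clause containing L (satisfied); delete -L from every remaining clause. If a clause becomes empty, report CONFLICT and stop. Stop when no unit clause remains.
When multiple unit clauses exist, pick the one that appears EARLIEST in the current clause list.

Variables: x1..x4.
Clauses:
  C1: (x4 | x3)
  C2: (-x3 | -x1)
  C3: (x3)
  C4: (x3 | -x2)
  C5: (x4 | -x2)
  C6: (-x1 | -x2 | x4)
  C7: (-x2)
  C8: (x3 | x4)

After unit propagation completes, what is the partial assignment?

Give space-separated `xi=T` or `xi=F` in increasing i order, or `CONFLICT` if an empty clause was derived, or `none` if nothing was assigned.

unit clause [3] forces x3=T; simplify:
  drop -3 from [-3, -1] -> [-1]
  satisfied 4 clause(s); 4 remain; assigned so far: [3]
unit clause [-1] forces x1=F; simplify:
  satisfied 2 clause(s); 2 remain; assigned so far: [1, 3]
unit clause [-2] forces x2=F; simplify:
  satisfied 2 clause(s); 0 remain; assigned so far: [1, 2, 3]

Answer: x1=F x2=F x3=T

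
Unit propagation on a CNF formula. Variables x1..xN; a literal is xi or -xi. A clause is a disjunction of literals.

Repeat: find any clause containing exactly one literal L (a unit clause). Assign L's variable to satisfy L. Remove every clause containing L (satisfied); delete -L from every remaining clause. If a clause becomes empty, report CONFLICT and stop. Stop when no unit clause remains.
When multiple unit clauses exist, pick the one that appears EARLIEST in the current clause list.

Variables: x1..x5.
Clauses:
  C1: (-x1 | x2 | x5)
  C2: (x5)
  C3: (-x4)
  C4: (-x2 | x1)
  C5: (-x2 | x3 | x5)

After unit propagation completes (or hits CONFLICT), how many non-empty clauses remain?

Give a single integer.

unit clause [5] forces x5=T; simplify:
  satisfied 3 clause(s); 2 remain; assigned so far: [5]
unit clause [-4] forces x4=F; simplify:
  satisfied 1 clause(s); 1 remain; assigned so far: [4, 5]

Answer: 1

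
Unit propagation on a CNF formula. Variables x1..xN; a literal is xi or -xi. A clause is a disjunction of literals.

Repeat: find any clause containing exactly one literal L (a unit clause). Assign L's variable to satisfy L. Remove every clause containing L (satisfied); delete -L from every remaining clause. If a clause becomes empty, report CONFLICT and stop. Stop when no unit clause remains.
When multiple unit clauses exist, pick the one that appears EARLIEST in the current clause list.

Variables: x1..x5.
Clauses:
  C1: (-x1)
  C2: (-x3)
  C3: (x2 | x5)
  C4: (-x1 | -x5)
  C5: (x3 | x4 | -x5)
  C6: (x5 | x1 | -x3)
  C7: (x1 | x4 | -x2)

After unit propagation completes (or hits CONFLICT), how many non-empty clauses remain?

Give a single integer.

Answer: 3

Derivation:
unit clause [-1] forces x1=F; simplify:
  drop 1 from [5, 1, -3] -> [5, -3]
  drop 1 from [1, 4, -2] -> [4, -2]
  satisfied 2 clause(s); 5 remain; assigned so far: [1]
unit clause [-3] forces x3=F; simplify:
  drop 3 from [3, 4, -5] -> [4, -5]
  satisfied 2 clause(s); 3 remain; assigned so far: [1, 3]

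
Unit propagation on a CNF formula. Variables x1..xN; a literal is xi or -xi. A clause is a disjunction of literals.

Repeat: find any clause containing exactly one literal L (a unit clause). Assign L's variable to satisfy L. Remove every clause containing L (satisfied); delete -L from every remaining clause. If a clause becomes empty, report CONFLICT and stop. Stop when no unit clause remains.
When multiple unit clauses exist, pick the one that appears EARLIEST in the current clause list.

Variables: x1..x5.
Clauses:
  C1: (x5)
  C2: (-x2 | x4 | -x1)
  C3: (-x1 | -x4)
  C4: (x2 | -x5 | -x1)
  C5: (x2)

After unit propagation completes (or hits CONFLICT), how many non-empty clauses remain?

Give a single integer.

unit clause [5] forces x5=T; simplify:
  drop -5 from [2, -5, -1] -> [2, -1]
  satisfied 1 clause(s); 4 remain; assigned so far: [5]
unit clause [2] forces x2=T; simplify:
  drop -2 from [-2, 4, -1] -> [4, -1]
  satisfied 2 clause(s); 2 remain; assigned so far: [2, 5]

Answer: 2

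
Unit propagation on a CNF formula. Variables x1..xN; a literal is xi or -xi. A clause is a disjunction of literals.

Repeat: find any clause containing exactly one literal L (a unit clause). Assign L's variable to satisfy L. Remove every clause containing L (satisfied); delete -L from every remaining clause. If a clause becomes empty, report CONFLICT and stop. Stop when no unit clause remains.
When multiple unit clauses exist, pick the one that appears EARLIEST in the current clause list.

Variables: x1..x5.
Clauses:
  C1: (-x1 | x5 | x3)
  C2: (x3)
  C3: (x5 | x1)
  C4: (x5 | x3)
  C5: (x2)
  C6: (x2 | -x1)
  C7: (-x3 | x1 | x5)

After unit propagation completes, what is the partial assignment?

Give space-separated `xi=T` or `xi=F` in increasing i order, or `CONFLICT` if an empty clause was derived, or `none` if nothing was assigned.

unit clause [3] forces x3=T; simplify:
  drop -3 from [-3, 1, 5] -> [1, 5]
  satisfied 3 clause(s); 4 remain; assigned so far: [3]
unit clause [2] forces x2=T; simplify:
  satisfied 2 clause(s); 2 remain; assigned so far: [2, 3]

Answer: x2=T x3=T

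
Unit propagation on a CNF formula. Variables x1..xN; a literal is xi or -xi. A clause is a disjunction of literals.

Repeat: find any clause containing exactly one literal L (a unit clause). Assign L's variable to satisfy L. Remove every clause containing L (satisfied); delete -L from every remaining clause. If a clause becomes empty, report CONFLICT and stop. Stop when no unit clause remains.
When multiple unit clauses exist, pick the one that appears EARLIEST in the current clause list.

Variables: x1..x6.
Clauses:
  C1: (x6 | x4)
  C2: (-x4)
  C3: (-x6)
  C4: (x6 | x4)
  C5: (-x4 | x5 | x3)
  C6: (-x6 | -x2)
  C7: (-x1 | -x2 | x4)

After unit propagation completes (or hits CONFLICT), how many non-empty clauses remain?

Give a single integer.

Answer: 2

Derivation:
unit clause [-4] forces x4=F; simplify:
  drop 4 from [6, 4] -> [6]
  drop 4 from [6, 4] -> [6]
  drop 4 from [-1, -2, 4] -> [-1, -2]
  satisfied 2 clause(s); 5 remain; assigned so far: [4]
unit clause [6] forces x6=T; simplify:
  drop -6 from [-6] -> [] (empty!)
  drop -6 from [-6, -2] -> [-2]
  satisfied 2 clause(s); 3 remain; assigned so far: [4, 6]
CONFLICT (empty clause)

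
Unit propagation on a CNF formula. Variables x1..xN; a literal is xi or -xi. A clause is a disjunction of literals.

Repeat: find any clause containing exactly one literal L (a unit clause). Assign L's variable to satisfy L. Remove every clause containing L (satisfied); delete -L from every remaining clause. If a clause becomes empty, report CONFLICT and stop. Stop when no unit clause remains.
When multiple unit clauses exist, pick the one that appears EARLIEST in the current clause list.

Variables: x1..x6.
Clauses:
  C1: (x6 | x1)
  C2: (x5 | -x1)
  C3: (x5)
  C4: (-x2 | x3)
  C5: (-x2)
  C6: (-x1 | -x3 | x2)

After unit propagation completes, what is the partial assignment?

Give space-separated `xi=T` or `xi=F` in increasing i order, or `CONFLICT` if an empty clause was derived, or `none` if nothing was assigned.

unit clause [5] forces x5=T; simplify:
  satisfied 2 clause(s); 4 remain; assigned so far: [5]
unit clause [-2] forces x2=F; simplify:
  drop 2 from [-1, -3, 2] -> [-1, -3]
  satisfied 2 clause(s); 2 remain; assigned so far: [2, 5]

Answer: x2=F x5=T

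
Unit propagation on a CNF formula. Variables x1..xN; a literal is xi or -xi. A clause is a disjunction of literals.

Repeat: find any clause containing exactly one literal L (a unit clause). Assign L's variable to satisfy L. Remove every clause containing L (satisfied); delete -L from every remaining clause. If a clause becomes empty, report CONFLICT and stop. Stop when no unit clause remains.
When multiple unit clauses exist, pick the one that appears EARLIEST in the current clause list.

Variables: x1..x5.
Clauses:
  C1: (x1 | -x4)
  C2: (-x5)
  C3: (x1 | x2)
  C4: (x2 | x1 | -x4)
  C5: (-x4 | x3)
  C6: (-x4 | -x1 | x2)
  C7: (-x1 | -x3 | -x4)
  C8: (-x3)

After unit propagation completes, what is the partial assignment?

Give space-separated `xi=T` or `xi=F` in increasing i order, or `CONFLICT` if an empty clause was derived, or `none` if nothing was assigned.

Answer: x3=F x4=F x5=F

Derivation:
unit clause [-5] forces x5=F; simplify:
  satisfied 1 clause(s); 7 remain; assigned so far: [5]
unit clause [-3] forces x3=F; simplify:
  drop 3 from [-4, 3] -> [-4]
  satisfied 2 clause(s); 5 remain; assigned so far: [3, 5]
unit clause [-4] forces x4=F; simplify:
  satisfied 4 clause(s); 1 remain; assigned so far: [3, 4, 5]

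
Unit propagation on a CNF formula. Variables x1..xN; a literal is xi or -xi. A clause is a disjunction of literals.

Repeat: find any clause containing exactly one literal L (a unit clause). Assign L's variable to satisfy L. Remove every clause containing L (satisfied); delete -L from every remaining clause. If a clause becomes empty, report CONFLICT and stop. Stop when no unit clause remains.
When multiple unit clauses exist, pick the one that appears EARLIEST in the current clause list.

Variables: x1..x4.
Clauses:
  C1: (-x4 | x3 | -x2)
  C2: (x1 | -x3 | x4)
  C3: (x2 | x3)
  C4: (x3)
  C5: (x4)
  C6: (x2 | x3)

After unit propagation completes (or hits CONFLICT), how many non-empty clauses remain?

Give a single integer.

unit clause [3] forces x3=T; simplify:
  drop -3 from [1, -3, 4] -> [1, 4]
  satisfied 4 clause(s); 2 remain; assigned so far: [3]
unit clause [4] forces x4=T; simplify:
  satisfied 2 clause(s); 0 remain; assigned so far: [3, 4]

Answer: 0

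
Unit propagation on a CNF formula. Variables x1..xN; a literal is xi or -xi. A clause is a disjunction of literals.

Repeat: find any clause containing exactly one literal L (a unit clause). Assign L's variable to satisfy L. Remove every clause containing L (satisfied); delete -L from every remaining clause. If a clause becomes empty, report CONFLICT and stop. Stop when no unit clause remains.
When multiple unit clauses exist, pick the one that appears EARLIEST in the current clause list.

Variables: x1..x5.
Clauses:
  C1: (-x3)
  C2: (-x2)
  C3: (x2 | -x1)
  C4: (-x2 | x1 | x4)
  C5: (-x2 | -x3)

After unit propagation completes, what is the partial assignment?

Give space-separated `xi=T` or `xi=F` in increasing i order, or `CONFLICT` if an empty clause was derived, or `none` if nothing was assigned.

Answer: x1=F x2=F x3=F

Derivation:
unit clause [-3] forces x3=F; simplify:
  satisfied 2 clause(s); 3 remain; assigned so far: [3]
unit clause [-2] forces x2=F; simplify:
  drop 2 from [2, -1] -> [-1]
  satisfied 2 clause(s); 1 remain; assigned so far: [2, 3]
unit clause [-1] forces x1=F; simplify:
  satisfied 1 clause(s); 0 remain; assigned so far: [1, 2, 3]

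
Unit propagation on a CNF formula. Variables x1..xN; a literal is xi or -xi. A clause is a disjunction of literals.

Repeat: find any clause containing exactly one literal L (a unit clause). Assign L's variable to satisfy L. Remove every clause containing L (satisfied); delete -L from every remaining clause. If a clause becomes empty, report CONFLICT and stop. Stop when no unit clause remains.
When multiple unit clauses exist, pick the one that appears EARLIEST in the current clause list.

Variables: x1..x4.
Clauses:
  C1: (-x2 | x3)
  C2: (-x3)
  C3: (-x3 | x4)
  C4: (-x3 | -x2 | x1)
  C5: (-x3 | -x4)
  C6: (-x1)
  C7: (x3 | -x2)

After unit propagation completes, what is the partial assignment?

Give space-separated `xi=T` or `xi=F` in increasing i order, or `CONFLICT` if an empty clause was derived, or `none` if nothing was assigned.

unit clause [-3] forces x3=F; simplify:
  drop 3 from [-2, 3] -> [-2]
  drop 3 from [3, -2] -> [-2]
  satisfied 4 clause(s); 3 remain; assigned so far: [3]
unit clause [-2] forces x2=F; simplify:
  satisfied 2 clause(s); 1 remain; assigned so far: [2, 3]
unit clause [-1] forces x1=F; simplify:
  satisfied 1 clause(s); 0 remain; assigned so far: [1, 2, 3]

Answer: x1=F x2=F x3=F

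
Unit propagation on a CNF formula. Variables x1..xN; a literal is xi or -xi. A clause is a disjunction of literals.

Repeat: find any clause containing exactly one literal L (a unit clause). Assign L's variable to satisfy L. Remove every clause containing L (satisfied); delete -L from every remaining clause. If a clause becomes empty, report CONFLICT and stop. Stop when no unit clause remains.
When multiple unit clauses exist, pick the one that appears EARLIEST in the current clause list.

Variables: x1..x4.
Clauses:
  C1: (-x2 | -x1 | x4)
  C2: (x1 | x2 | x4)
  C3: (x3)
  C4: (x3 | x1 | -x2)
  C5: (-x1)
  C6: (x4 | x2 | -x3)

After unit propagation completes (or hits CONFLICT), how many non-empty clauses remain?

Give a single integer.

Answer: 2

Derivation:
unit clause [3] forces x3=T; simplify:
  drop -3 from [4, 2, -3] -> [4, 2]
  satisfied 2 clause(s); 4 remain; assigned so far: [3]
unit clause [-1] forces x1=F; simplify:
  drop 1 from [1, 2, 4] -> [2, 4]
  satisfied 2 clause(s); 2 remain; assigned so far: [1, 3]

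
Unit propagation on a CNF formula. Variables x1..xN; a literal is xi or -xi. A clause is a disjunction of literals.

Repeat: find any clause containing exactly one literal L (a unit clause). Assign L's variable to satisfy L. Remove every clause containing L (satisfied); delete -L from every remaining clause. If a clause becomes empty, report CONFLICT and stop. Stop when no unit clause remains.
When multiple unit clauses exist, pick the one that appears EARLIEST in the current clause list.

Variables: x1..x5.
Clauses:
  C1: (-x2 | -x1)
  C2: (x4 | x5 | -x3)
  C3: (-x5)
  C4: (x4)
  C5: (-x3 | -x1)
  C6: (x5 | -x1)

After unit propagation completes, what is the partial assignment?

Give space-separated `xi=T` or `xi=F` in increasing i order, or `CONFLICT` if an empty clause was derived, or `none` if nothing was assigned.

Answer: x1=F x4=T x5=F

Derivation:
unit clause [-5] forces x5=F; simplify:
  drop 5 from [4, 5, -3] -> [4, -3]
  drop 5 from [5, -1] -> [-1]
  satisfied 1 clause(s); 5 remain; assigned so far: [5]
unit clause [4] forces x4=T; simplify:
  satisfied 2 clause(s); 3 remain; assigned so far: [4, 5]
unit clause [-1] forces x1=F; simplify:
  satisfied 3 clause(s); 0 remain; assigned so far: [1, 4, 5]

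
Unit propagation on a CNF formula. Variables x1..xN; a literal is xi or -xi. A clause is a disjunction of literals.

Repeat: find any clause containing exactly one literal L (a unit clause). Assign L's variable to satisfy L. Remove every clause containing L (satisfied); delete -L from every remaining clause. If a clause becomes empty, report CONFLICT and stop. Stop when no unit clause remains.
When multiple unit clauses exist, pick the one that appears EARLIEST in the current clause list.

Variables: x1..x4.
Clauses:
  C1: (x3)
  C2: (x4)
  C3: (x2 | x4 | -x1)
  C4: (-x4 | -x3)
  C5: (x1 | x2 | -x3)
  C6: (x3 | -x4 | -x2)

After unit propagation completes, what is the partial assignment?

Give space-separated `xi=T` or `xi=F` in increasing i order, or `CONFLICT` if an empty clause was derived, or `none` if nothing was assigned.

Answer: CONFLICT

Derivation:
unit clause [3] forces x3=T; simplify:
  drop -3 from [-4, -3] -> [-4]
  drop -3 from [1, 2, -3] -> [1, 2]
  satisfied 2 clause(s); 4 remain; assigned so far: [3]
unit clause [4] forces x4=T; simplify:
  drop -4 from [-4] -> [] (empty!)
  satisfied 2 clause(s); 2 remain; assigned so far: [3, 4]
CONFLICT (empty clause)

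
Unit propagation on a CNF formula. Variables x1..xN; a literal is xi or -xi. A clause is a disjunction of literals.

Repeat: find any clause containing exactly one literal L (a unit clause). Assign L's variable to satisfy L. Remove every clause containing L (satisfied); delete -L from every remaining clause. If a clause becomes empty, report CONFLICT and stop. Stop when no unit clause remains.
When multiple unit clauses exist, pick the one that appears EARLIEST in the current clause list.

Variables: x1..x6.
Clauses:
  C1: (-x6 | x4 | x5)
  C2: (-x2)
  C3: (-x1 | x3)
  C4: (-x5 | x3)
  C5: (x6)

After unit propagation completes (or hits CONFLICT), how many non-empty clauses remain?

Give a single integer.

unit clause [-2] forces x2=F; simplify:
  satisfied 1 clause(s); 4 remain; assigned so far: [2]
unit clause [6] forces x6=T; simplify:
  drop -6 from [-6, 4, 5] -> [4, 5]
  satisfied 1 clause(s); 3 remain; assigned so far: [2, 6]

Answer: 3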